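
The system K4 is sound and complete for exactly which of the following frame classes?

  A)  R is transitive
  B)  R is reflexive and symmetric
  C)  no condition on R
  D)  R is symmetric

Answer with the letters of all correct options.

(A) K4 is sound and complete for exactly this class.
(B) this class determines B (= KTB), not K4.
(C) this class determines K, not K4.
(D) this class determines KB, not K4.

A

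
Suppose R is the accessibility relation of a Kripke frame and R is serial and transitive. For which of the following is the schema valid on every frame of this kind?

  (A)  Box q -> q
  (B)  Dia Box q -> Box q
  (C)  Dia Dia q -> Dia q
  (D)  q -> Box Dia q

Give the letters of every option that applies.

(A) Box q -> q is axiom T; it is valid on a frame exactly when R is reflexive. Such an R need not be reflexive, so not valid.
(B) the dual of axiom 5: valid iff R is euclidean. Such an R need not be euclidean — not valid.
(C) Dia Dia q -> Dia q is the dual of axiom 4, which corresponds to transitivity. Every such R is transitive — valid.
(D) q -> Box Dia q (axiom B) characterises the symmetric frames. Such an R need not be symmetric — not valid.

C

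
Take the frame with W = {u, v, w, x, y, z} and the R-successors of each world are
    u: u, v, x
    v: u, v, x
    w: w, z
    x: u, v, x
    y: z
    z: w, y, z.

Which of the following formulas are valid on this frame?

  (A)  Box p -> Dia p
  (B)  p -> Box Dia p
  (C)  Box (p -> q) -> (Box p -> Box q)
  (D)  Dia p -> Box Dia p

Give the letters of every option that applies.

A, B, C

R is symmetric: every R-edge is matched by its reverse.
R is not euclidean: z R w and z R y but not w R y.
R is serial: every world has an R-successor.
(A) Box p -> Dia p (axiom D) characterises the serial frames. R is serial — valid.
(B) p -> Box Dia p is axiom B; it is valid on a frame exactly when R is symmetric. R is symmetric, so valid.
(C) Box (p -> q) -> (Box p -> Box q) is the K axiom; it holds on all frames — valid.
(D) axiom 5: valid iff R is euclidean. R is not euclidean — not valid.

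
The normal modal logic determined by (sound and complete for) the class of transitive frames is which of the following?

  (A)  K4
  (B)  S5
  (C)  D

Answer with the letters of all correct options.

(A) K4 is determined by exactly this class.
(B) S5 is determined by the class of reflexive, symmetric, and transitive frames.
(C) D is determined by the class of serial frames.

A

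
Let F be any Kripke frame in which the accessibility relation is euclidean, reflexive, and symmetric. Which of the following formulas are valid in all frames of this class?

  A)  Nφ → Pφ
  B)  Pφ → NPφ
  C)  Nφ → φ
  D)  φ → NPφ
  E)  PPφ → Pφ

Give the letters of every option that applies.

A, B, C, D, E

A relation that is euclidean, reflexive, and symmetric is also serial and transitive.
(A) Nφ → Pφ is axiom D, which corresponds to seriality. Every such R is serial — valid.
(B) Pφ → NPφ is axiom 5, which corresponds to the euclidean property. Every such R is euclidean — valid.
(C) Nφ → φ (axiom T) characterises the reflexive frames. Every such R is reflexive — valid.
(D) axiom B: valid iff R is symmetric. Every such R is symmetric — valid.
(E) PPφ → Pφ (the dual of axiom 4) characterises the transitive frames. Every such R is transitive — valid.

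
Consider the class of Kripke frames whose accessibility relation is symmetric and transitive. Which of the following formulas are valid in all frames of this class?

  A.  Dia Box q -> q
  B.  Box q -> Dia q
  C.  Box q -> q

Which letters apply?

A

A symmetric transitive relation is euclidean (uRv and uRw give vRu by symmetry, then vRw by transitivity).
(A) Dia Box q -> q (the dual of axiom B) characterises the symmetric frames. Every such R is symmetric — valid.
(B) Box q -> Dia q is axiom D; it is valid on a frame exactly when R is serial. Such an R need not be serial, so not valid.
(C) Box q -> q is axiom T; it is valid on a frame exactly when R is reflexive. Such an R need not be reflexive, so not valid.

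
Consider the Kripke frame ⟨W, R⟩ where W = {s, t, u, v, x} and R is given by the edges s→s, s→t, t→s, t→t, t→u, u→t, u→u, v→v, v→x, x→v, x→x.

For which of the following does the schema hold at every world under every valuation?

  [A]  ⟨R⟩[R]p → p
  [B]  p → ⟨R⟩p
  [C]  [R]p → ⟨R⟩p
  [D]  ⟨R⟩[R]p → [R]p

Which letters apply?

A, B, C

R is reflexive: each world relates to itself.
R is symmetric: every R-edge is matched by its reverse.
R is not euclidean: t R s and t R u but not s R u.
R is serial: every world has an R-successor.
(A) ⟨R⟩[R]p → p (the dual of axiom B) characterises the symmetric frames. R is symmetric — valid.
(B) p → ⟨R⟩p is the dual of axiom T; it is valid on a frame exactly when R is reflexive. R is reflexive, so valid.
(C) [R]p → ⟨R⟩p (axiom D) characterises the serial frames. R is serial — valid.
(D) ⟨R⟩[R]p → [R]p is the dual of axiom 5; it is valid on a frame exactly when R is euclidean. R is not euclidean, so not valid.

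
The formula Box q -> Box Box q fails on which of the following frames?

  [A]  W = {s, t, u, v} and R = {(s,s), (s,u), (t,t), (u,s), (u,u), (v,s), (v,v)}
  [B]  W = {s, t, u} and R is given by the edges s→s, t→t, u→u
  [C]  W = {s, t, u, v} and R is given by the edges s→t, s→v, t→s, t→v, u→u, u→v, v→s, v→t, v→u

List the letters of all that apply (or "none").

The schema Box q -> Box Box q is axiom 4; it is valid on a frame iff R is transitive.
(A) R is not transitive (v R s and s R u but not v R u), so the schema fails here.
(B) R is transitive (R is closed under composition), so the schema is valid here.
(C) R is not transitive (s R t and t R s but not s R s), so the schema fails here.

A, C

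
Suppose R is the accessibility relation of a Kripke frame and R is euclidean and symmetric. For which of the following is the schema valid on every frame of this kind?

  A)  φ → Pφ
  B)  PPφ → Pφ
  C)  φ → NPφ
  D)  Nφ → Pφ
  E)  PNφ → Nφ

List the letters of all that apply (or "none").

B, C, E

A symmetric euclidean relation is transitive (uRv and vRw give vRu by symmetry, then uRw by the euclidean condition, applied at v).
(A) φ → Pφ is the dual of axiom T, which corresponds to reflexivity. Such an R need not be reflexive — not valid.
(B) the dual of axiom 4: valid iff R is transitive. Every such R is transitive — valid.
(C) φ → NPφ is axiom B, which corresponds to symmetry. Every such R is symmetric — valid.
(D) Nφ → Pφ is axiom D; it is valid on a frame exactly when R is serial. Such an R need not be serial, so not valid.
(E) PNφ → Nφ is the dual of axiom 5, which corresponds to the euclidean property. Every such R is euclidean — valid.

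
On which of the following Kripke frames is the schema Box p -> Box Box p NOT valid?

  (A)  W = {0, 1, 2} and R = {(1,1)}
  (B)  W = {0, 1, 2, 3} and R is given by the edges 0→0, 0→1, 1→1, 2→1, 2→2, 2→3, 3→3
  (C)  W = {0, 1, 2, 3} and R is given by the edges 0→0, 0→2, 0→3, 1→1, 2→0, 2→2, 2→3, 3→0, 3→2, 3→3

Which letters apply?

none

The schema Box p -> Box Box p is axiom 4; it is valid on a frame iff R is transitive.
(A) R is transitive (R is closed under composition), so the schema is valid here.
(B) R is transitive (R is closed under composition), so the schema is valid here.
(C) R is transitive (R is closed under composition), so the schema is valid here.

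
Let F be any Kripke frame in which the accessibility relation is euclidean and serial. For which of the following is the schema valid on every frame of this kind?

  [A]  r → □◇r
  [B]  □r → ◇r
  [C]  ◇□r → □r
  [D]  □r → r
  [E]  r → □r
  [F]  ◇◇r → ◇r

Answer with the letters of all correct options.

(A) axiom B: valid iff R is symmetric. Such an R need not be symmetric — not valid.
(B) □r → ◇r is axiom D; it is valid on a frame exactly when R is serial. Every such R is serial, so valid.
(C) the dual of axiom 5: valid iff R is euclidean. Every such R is euclidean — valid.
(D) □r → r is axiom T; it is valid on a frame exactly when R is reflexive. Such an R need not be reflexive, so not valid.
(E) r → □r (equivalent to ◇p→p) corresponds to R being a subset of the identity. Such an R need not be a subset of the identity, so not valid.
(F) the dual of axiom 4: valid iff R is transitive. Such an R need not be transitive — not valid.

B, C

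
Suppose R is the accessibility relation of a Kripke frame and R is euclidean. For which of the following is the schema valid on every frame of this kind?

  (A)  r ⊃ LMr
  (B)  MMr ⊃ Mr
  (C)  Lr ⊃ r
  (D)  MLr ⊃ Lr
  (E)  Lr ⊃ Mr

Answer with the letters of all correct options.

(A) r ⊃ LMr is axiom B; it is valid on a frame exactly when R is symmetric. Such an R need not be symmetric, so not valid.
(B) the dual of axiom 4: valid iff R is transitive. Such an R need not be transitive — not valid.
(C) Lr ⊃ r is axiom T; it is valid on a frame exactly when R is reflexive. Such an R need not be reflexive, so not valid.
(D) the dual of axiom 5: valid iff R is euclidean. Every such R is euclidean — valid.
(E) Lr ⊃ Mr (axiom D) characterises the serial frames. Such an R need not be serial — not valid.

D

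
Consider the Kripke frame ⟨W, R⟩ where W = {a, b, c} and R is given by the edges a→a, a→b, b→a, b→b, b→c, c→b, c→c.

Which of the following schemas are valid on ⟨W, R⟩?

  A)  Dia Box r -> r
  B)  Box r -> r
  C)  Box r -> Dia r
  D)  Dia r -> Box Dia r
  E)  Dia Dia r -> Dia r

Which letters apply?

A, B, C

R is reflexive: each world relates to itself.
R is symmetric: every R-edge is matched by its reverse.
R is not transitive: a R b and b R c but not a R c.
R is not euclidean: b R a and b R c but not a R c.
R is serial: every world has an R-successor.
(A) Dia Box r -> r is the dual of axiom B, which corresponds to symmetry. R is symmetric — valid.
(B) Box r -> r is axiom T, which corresponds to reflexivity. R is reflexive — valid.
(C) Box r -> Dia r is axiom D, which corresponds to seriality. R is serial — valid.
(D) Dia r -> Box Dia r is axiom 5, which corresponds to the euclidean property. R is not euclidean — not valid.
(E) Dia Dia r -> Dia r is the dual of axiom 4, which corresponds to transitivity. R is not transitive — not valid.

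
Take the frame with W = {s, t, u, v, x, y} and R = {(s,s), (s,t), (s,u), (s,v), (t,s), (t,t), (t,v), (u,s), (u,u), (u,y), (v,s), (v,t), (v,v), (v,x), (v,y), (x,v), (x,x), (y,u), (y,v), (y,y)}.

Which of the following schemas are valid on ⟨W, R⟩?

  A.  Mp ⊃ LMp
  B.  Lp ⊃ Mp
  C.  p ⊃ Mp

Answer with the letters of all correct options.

R is reflexive: each world relates to itself.
R is not euclidean: s R t and s R u but not t R u.
R is serial: every world has an R-successor.
(A) Mp ⊃ LMp is axiom 5; it is valid on a frame exactly when R is euclidean. R is not euclidean, so not valid.
(B) axiom D: valid iff R is serial. R is serial — valid.
(C) p ⊃ Mp is the dual of axiom T, which corresponds to reflexivity. R is reflexive — valid.

B, C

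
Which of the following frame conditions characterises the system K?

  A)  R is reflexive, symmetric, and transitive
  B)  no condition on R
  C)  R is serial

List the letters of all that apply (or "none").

B

(A) this class determines S5, not K.
(B) K is sound and complete for exactly this class.
(C) this class determines D, not K.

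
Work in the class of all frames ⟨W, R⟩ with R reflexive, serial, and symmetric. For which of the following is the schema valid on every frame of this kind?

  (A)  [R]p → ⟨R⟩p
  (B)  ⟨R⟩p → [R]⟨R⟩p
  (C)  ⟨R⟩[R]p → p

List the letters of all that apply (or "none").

A, C

(A) [R]p → ⟨R⟩p is axiom D, which corresponds to seriality. Every such R is serial — valid.
(B) axiom 5: valid iff R is euclidean. Such an R need not be euclidean — not valid.
(C) ⟨R⟩[R]p → p (the dual of axiom B) characterises the symmetric frames. Every such R is symmetric — valid.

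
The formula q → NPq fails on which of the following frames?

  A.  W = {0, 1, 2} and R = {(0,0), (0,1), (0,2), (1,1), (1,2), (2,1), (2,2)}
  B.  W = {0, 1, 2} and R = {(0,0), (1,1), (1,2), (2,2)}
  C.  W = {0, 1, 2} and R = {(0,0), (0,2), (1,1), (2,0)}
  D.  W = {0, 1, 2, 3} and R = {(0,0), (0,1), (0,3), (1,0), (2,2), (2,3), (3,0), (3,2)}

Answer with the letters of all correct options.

A, B

The schema q → NPq is axiom B; it is valid on a frame iff R is symmetric.
(A) R is not symmetric (0 R 1 but not 1 R 0), so the schema fails here.
(B) R is not symmetric (1 R 2 but not 2 R 1), so the schema fails here.
(C) R is symmetric (every R-edge is matched by its reverse), so the schema is valid here.
(D) R is symmetric (every R-edge is matched by its reverse), so the schema is valid here.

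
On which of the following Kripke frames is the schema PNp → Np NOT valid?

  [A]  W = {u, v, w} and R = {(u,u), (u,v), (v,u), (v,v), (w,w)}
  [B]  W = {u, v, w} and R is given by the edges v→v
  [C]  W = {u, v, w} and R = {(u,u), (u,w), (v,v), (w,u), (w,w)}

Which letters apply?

The schema PNp → Np is the dual of axiom 5; it is valid on a frame iff R is euclidean.
(A) R is euclidean (any two R-successors of the same world are R-related), so the schema is valid here.
(B) R is euclidean (any two R-successors of the same world are R-related), so the schema is valid here.
(C) R is euclidean (any two R-successors of the same world are R-related), so the schema is valid here.

none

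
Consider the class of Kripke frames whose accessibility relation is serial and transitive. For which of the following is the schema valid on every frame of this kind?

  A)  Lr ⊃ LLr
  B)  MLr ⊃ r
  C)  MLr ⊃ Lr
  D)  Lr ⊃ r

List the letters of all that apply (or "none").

(A) Lr ⊃ LLr (axiom 4) characterises the transitive frames. Every such R is transitive — valid.
(B) MLr ⊃ r (the dual of axiom B) characterises the symmetric frames. Such an R need not be symmetric — not valid.
(C) MLr ⊃ Lr is the dual of axiom 5; it is valid on a frame exactly when R is euclidean. Such an R need not be euclidean, so not valid.
(D) Lr ⊃ r is axiom T; it is valid on a frame exactly when R is reflexive. Such an R need not be reflexive, so not valid.

A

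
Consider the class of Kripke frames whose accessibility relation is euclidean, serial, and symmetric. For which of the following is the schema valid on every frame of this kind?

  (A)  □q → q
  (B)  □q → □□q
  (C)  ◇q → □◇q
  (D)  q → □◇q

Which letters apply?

Serial, symmetric and euclidean together give transitive (from symmetry + euclidean) and then reflexive; the relation is an equivalence.
(A) □q → q is axiom T; it is valid on a frame exactly when R is reflexive. Every such R is reflexive, so valid.
(B) □q → □□q is axiom 4, which corresponds to transitivity. Every such R is transitive — valid.
(C) ◇q → □◇q is axiom 5, which corresponds to the euclidean property. Every such R is euclidean — valid.
(D) axiom B: valid iff R is symmetric. Every such R is symmetric — valid.

A, B, C, D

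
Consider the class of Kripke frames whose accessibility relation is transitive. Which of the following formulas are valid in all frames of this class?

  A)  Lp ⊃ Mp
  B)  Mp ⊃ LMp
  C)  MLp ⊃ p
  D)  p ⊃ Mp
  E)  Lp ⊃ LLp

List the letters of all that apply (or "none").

(A) axiom D: valid iff R is serial. Such an R need not be serial — not valid.
(B) Mp ⊃ LMp (axiom 5) characterises the euclidean frames. Such an R need not be euclidean — not valid.
(C) MLp ⊃ p is the dual of axiom B; it is valid on a frame exactly when R is symmetric. Such an R need not be symmetric, so not valid.
(D) p ⊃ Mp (the dual of axiom T) characterises the reflexive frames. Such an R need not be reflexive — not valid.
(E) Lp ⊃ LLp is axiom 4; it is valid on a frame exactly when R is transitive. Every such R is transitive, so valid.

E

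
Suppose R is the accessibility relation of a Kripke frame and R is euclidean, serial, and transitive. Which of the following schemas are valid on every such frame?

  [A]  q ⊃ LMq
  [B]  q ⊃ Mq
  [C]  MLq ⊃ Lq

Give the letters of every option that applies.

(A) q ⊃ LMq is axiom B, which corresponds to symmetry. Such an R need not be symmetric — not valid.
(B) q ⊃ Mq is the dual of axiom T; it is valid on a frame exactly when R is reflexive. Such an R need not be reflexive, so not valid.
(C) MLq ⊃ Lq (the dual of axiom 5) characterises the euclidean frames. Every such R is euclidean — valid.

C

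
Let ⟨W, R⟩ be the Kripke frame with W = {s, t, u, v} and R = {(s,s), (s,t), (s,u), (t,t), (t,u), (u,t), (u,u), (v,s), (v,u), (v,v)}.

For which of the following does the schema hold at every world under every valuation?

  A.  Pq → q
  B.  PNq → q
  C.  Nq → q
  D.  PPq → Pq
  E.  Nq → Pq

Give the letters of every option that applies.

C, E

R is reflexive: each world relates to itself.
R is not symmetric: s R t but not t R s.
R is not transitive: v R s and s R t but not v R t.
R is serial: every world has an R-successor.
R is not a subset of the identity: s R t with s ≠ t.
(A) Pq → q (the converse of T) corresponds to R being a subset of the identity. Here R ⊄ identity, so not valid.
(B) the dual of axiom B: valid iff R is symmetric. R is not symmetric — not valid.
(C) Nq → q is axiom T, which corresponds to reflexivity. R is reflexive — valid.
(D) the dual of axiom 4: valid iff R is transitive. R is not transitive — not valid.
(E) Nq → Pq (axiom D) characterises the serial frames. R is serial — valid.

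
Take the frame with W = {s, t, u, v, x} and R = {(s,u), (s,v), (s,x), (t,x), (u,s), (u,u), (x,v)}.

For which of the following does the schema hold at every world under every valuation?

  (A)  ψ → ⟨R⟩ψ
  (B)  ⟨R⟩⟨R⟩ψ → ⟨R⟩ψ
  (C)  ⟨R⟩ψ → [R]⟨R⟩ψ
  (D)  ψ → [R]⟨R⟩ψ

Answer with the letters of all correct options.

none

R is not reflexive: not s R s.
R is not symmetric: s R v but not v R s.
R is not transitive: s R u and u R s but not s R s.
R is not euclidean: s R u and s R v but not u R v.
(A) the dual of axiom T: valid iff R is reflexive. R is not reflexive — not valid.
(B) the dual of axiom 4: valid iff R is transitive. R is not transitive — not valid.
(C) ⟨R⟩ψ → [R]⟨R⟩ψ is axiom 5; it is valid on a frame exactly when R is euclidean. R is not euclidean, so not valid.
(D) axiom B: valid iff R is symmetric. R is not symmetric — not valid.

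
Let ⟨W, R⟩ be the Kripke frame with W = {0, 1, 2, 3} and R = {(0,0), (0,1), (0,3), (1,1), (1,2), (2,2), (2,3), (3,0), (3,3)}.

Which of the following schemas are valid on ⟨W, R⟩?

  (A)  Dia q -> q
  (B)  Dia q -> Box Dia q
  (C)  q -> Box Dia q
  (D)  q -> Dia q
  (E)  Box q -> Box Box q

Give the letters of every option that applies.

D

R is reflexive: each world relates to itself.
R is not symmetric: 0 R 1 but not 1 R 0.
R is not transitive: 0 R 1 and 1 R 2 but not 0 R 2.
R is not euclidean: 0 R 1 and 0 R 0 but not 1 R 0.
R is not a subset of the identity: 0 R 1 with 0 ≠ 1.
(A) Dia q -> q is the converse of T; it holds exactly when R ⊆ identity. Here R ⊄ identity — not valid.
(B) axiom 5: valid iff R is euclidean. R is not euclidean — not valid.
(C) q -> Box Dia q is axiom B; it is valid on a frame exactly when R is symmetric. R is not symmetric, so not valid.
(D) q -> Dia q (the dual of axiom T) characterises the reflexive frames. R is reflexive — valid.
(E) Box q -> Box Box q is axiom 4, which corresponds to transitivity. R is not transitive — not valid.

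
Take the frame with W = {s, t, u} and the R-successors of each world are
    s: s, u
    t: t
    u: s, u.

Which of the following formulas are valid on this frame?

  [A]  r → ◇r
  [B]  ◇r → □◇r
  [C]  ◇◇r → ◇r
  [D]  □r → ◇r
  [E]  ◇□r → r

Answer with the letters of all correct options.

R is reflexive: each world relates to itself.
R is symmetric: every R-edge is matched by its reverse.
R is transitive: R is closed under composition.
R is euclidean: any two R-successors of the same world are R-related.
R is serial: every world has an R-successor.
(A) r → ◇r is the dual of axiom T; it is valid on a frame exactly when R is reflexive. R is reflexive, so valid.
(B) ◇r → □◇r is axiom 5; it is valid on a frame exactly when R is euclidean. R is euclidean, so valid.
(C) ◇◇r → ◇r is the dual of axiom 4, which corresponds to transitivity. R is transitive — valid.
(D) □r → ◇r is axiom D; it is valid on a frame exactly when R is serial. R is serial, so valid.
(E) ◇□r → r is the dual of axiom B; it is valid on a frame exactly when R is symmetric. R is symmetric, so valid.

A, B, C, D, E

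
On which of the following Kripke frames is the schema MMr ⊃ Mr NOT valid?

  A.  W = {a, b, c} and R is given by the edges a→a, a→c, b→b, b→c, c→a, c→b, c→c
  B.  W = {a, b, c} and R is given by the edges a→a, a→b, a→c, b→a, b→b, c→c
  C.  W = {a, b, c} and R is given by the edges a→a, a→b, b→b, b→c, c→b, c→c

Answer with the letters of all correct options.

A, B, C

The schema MMr ⊃ Mr is the dual of axiom 4; it is valid on a frame iff R is transitive.
(A) R is not transitive (a R c and c R b but not a R b), so the schema fails here.
(B) R is not transitive (b R a and a R c but not b R c), so the schema fails here.
(C) R is not transitive (a R b and b R c but not a R c), so the schema fails here.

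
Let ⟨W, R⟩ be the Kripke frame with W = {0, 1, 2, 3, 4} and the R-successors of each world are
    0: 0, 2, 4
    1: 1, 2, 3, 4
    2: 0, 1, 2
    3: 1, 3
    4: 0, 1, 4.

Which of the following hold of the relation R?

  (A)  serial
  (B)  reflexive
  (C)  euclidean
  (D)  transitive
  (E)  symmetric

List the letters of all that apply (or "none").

(A) serial: every world has an R-successor.
(B) reflexive: each world relates to itself.
(C) not euclidean: 0 R 2 and 0 R 4 but not 2 R 4.
(D) not transitive: 0 R 2 and 2 R 1 but not 0 R 1.
(E) symmetric: every R-edge is matched by its reverse.

A, B, E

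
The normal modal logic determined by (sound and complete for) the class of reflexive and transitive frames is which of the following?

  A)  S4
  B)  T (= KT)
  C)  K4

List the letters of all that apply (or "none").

(A) S4 is determined by exactly this class.
(B) T (= KT) is determined by the class of reflexive frames.
(C) K4 is determined by the class of transitive frames.

A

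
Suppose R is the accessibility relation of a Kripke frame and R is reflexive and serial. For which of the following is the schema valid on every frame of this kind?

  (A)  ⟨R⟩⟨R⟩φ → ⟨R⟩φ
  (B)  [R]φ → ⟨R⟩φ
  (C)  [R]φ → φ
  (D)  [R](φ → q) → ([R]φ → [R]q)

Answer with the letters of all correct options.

B, C, D

(A) the dual of axiom 4: valid iff R is transitive. Such an R need not be transitive — not valid.
(B) [R]φ → ⟨R⟩φ is axiom D; it is valid on a frame exactly when R is serial. Every such R is serial, so valid.
(C) axiom T: valid iff R is reflexive. Every such R is reflexive — valid.
(D) this is just K, valid on every normal frame.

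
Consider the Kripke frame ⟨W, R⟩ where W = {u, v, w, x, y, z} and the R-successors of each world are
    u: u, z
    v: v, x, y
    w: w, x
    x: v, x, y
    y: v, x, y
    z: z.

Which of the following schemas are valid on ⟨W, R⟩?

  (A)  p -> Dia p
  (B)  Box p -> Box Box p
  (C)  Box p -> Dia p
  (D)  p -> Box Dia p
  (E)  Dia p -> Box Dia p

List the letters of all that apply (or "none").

R is reflexive: each world relates to itself.
R is not symmetric: u R z but not z R u.
R is not transitive: w R x and x R v but not w R v.
R is not euclidean: u R z and u R u but not z R u.
R is serial: every world has an R-successor.
(A) p -> Dia p (the dual of axiom T) characterises the reflexive frames. R is reflexive — valid.
(B) Box p -> Box Box p (axiom 4) characterises the transitive frames. R is not transitive — not valid.
(C) Box p -> Dia p is axiom D, which corresponds to seriality. R is serial — valid.
(D) p -> Box Dia p is axiom B, which corresponds to symmetry. R is not symmetric — not valid.
(E) Dia p -> Box Dia p (axiom 5) characterises the euclidean frames. R is not euclidean — not valid.

A, C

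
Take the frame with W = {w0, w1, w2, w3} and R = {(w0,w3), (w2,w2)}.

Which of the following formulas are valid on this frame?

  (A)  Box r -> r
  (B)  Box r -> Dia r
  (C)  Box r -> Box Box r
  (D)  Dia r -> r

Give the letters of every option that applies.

C

R is not reflexive: not w0 R w0.
R is transitive: R is closed under composition.
R is not serial: w1 has no R-successor.
R is not a subset of the identity: w0 R w3 with w0 ≠ w3.
(A) Box r -> r is axiom T, which corresponds to reflexivity. R is not reflexive — not valid.
(B) Box r -> Dia r is axiom D; it is valid on a frame exactly when R is serial. R is not serial, so not valid.
(C) Box r -> Box Box r (axiom 4) characterises the transitive frames. R is transitive — valid.
(D) Dia r -> r (the converse of T) corresponds to R being a subset of the identity. Here R ⊄ identity, so not valid.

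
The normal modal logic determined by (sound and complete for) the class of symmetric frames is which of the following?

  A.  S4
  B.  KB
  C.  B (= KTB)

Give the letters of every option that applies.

(A) S4 is determined by the class of reflexive and transitive frames.
(B) KB is determined by exactly this class.
(C) B (= KTB) is determined by the class of reflexive and symmetric frames.

B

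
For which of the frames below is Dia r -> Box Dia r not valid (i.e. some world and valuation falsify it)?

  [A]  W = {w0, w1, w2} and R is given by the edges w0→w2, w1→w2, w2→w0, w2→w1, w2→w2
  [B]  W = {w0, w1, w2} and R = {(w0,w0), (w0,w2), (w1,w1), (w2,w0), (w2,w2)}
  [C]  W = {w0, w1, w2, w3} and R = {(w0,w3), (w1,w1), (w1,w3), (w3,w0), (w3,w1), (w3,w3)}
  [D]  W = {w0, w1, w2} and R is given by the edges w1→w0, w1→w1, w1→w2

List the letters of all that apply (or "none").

The schema Dia r -> Box Dia r is axiom 5; it is valid on a frame iff R is euclidean.
(A) R is not euclidean (w2 R w0 and w2 R w1 but not w0 R w1), so the schema fails here.
(B) R is euclidean (any two R-successors of the same world are R-related), so the schema is valid here.
(C) R is not euclidean (w3 R w0 and w3 R w1 but not w0 R w1), so the schema fails here.
(D) R is not euclidean (w1 R w0 and w1 R w1 but not w0 R w1), so the schema fails here.

A, C, D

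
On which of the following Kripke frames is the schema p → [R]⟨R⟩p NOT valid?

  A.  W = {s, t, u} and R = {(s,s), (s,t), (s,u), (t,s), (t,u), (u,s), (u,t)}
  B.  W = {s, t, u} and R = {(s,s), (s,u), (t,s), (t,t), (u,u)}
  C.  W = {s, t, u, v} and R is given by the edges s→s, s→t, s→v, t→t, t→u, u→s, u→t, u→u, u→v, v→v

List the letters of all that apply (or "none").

The schema p → [R]⟨R⟩p is axiom B; it is valid on a frame iff R is symmetric.
(A) R is symmetric (every R-edge is matched by its reverse), so the schema is valid here.
(B) R is not symmetric (s R u but not u R s), so the schema fails here.
(C) R is not symmetric (s R t but not t R s), so the schema fails here.

B, C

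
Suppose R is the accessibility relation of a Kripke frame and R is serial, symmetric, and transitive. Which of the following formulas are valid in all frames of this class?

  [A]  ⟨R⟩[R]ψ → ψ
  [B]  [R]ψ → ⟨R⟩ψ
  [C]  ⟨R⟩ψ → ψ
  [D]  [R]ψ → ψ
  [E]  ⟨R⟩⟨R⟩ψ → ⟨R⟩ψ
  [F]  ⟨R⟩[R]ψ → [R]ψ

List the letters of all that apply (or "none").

A, B, D, E, F

A serial symmetric transitive relation is reflexive (take any v with uRv; symmetry gives vRu and transitivity gives uRu), hence an equivalence relation.
(A) ⟨R⟩[R]ψ → ψ (the dual of axiom B) characterises the symmetric frames. Every such R is symmetric — valid.
(B) [R]ψ → ⟨R⟩ψ is axiom D, which corresponds to seriality. Every such R is serial — valid.
(C) ⟨R⟩ψ → ψ (the converse of T) corresponds to R being a subset of the identity. Such an R need not be a subset of the identity, so not valid.
(D) axiom T: valid iff R is reflexive. Every such R is reflexive — valid.
(E) ⟨R⟩⟨R⟩ψ → ⟨R⟩ψ (the dual of axiom 4) characterises the transitive frames. Every such R is transitive — valid.
(F) the dual of axiom 5: valid iff R is euclidean. Every such R is euclidean — valid.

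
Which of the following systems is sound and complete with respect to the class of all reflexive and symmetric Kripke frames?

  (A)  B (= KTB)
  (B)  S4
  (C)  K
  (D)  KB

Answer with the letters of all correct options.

(A) B (= KTB) is determined by exactly this class.
(B) S4 is determined by the class of reflexive and transitive frames.
(C) K is determined by the class of arbitrary frames.
(D) KB is determined by the class of symmetric frames.

A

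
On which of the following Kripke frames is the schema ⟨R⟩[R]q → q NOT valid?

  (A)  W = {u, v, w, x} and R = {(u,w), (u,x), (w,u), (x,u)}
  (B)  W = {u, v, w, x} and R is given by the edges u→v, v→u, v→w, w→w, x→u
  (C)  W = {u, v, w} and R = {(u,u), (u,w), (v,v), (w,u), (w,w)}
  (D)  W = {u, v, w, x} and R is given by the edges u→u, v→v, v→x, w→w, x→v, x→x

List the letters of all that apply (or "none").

The schema ⟨R⟩[R]q → q is the dual of axiom B; it is valid on a frame iff R is symmetric.
(A) R is symmetric (every R-edge is matched by its reverse), so the schema is valid here.
(B) R is not symmetric (v R w but not w R v), so the schema fails here.
(C) R is symmetric (every R-edge is matched by its reverse), so the schema is valid here.
(D) R is symmetric (every R-edge is matched by its reverse), so the schema is valid here.

B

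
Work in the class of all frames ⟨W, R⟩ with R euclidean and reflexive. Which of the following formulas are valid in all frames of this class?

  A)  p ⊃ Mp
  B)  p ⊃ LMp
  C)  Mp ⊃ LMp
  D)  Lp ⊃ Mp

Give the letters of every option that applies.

A, B, C, D

A reflexive euclidean relation is also symmetric (from wRw and wRv the euclidean condition gives vRw) and hence transitive; it is an equivalence relation.
(A) p ⊃ Mp is the dual of axiom T, which corresponds to reflexivity. Every such R is reflexive — valid.
(B) p ⊃ LMp is axiom B, which corresponds to symmetry. Every such R is symmetric — valid.
(C) Mp ⊃ LMp is axiom 5, which corresponds to the euclidean property. Every such R is euclidean — valid.
(D) Lp ⊃ Mp (axiom D) characterises the serial frames. Every such R is serial — valid.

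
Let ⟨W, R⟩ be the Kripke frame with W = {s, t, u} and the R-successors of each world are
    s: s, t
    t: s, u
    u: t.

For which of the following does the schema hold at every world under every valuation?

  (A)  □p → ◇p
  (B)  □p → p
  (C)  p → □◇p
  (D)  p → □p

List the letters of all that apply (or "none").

A, C

R is not reflexive: not t R t.
R is symmetric: every R-edge is matched by its reverse.
R is serial: every world has an R-successor.
R is not a subset of the identity: s R t with s ≠ t.
(A) axiom D: valid iff R is serial. R is serial — valid.
(B) axiom T: valid iff R is reflexive. R is not reflexive — not valid.
(C) p → □◇p is axiom B, which corresponds to symmetry. R is symmetric — valid.
(D) p → □p is equivalent to ◇p→p; it holds exactly when R ⊆ identity. Here R ⊄ identity — not valid.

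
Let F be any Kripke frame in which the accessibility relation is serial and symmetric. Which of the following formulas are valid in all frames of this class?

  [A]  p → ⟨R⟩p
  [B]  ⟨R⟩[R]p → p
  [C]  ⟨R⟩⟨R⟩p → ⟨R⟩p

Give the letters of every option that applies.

B

(A) the dual of axiom T: valid iff R is reflexive. Such an R need not be reflexive — not valid.
(B) ⟨R⟩[R]p → p is the dual of axiom B; it is valid on a frame exactly when R is symmetric. Every such R is symmetric, so valid.
(C) the dual of axiom 4: valid iff R is transitive. Such an R need not be transitive — not valid.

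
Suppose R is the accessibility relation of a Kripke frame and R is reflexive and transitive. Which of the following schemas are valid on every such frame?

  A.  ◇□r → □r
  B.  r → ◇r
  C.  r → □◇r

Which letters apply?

B

Reflexive relations are serial.
(A) ◇□r → □r is the dual of axiom 5, which corresponds to the euclidean property. Such an R need not be euclidean — not valid.
(B) r → ◇r is the dual of axiom T, which corresponds to reflexivity. Every such R is reflexive — valid.
(C) axiom B: valid iff R is symmetric. Such an R need not be symmetric — not valid.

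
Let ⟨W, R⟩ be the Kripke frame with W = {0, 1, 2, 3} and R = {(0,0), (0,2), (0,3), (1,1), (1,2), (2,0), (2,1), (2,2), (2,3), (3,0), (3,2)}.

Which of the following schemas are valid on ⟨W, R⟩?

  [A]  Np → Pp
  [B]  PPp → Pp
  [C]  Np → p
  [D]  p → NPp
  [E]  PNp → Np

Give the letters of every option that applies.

A, D

R is not reflexive: not 3 R 3.
R is symmetric: every R-edge is matched by its reverse.
R is not transitive: 0 R 2 and 2 R 1 but not 0 R 1.
R is not euclidean: 2 R 0 and 2 R 1 but not 0 R 1.
R is serial: every world has an R-successor.
(A) axiom D: valid iff R is serial. R is serial — valid.
(B) PPp → Pp is the dual of axiom 4; it is valid on a frame exactly when R is transitive. R is not transitive, so not valid.
(C) axiom T: valid iff R is reflexive. R is not reflexive — not valid.
(D) p → NPp (axiom B) characterises the symmetric frames. R is symmetric — valid.
(E) PNp → Np is the dual of axiom 5; it is valid on a frame exactly when R is euclidean. R is not euclidean, so not valid.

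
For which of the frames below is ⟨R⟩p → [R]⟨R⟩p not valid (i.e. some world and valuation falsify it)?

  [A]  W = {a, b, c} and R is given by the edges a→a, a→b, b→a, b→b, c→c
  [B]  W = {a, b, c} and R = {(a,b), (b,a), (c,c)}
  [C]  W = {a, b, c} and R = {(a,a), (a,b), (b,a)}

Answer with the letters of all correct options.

B, C

The schema ⟨R⟩p → [R]⟨R⟩p is axiom 5; it is valid on a frame iff R is euclidean.
(A) R is euclidean (any two R-successors of the same world are R-related), so the schema is valid here.
(B) R is not euclidean (a R b and a R b but not b R b), so the schema fails here.
(C) R is not euclidean (a R b and a R b but not b R b), so the schema fails here.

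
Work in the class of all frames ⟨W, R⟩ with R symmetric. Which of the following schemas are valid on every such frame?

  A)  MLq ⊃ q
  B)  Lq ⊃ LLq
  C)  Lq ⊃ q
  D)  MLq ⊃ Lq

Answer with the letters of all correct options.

(A) MLq ⊃ q (the dual of axiom B) characterises the symmetric frames. Every such R is symmetric — valid.
(B) Lq ⊃ LLq is axiom 4, which corresponds to transitivity. Such an R need not be transitive — not valid.
(C) Lq ⊃ q is axiom T; it is valid on a frame exactly when R is reflexive. Such an R need not be reflexive, so not valid.
(D) the dual of axiom 5: valid iff R is euclidean. Such an R need not be euclidean — not valid.

A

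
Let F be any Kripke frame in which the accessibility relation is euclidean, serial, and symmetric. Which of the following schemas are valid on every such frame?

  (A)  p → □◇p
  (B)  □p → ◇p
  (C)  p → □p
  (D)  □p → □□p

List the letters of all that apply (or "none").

Serial, symmetric and euclidean together give transitive (from symmetry + euclidean) and then reflexive; the relation is an equivalence.
(A) p → □◇p is axiom B, which corresponds to symmetry. Every such R is symmetric — valid.
(B) □p → ◇p is axiom D, which corresponds to seriality. Every such R is serial — valid.
(C) p → □p is valid only on frames where every R-edge is a self-loop. Such an R need not be a subset of the identity — not valid.
(D) □p → □□p (axiom 4) characterises the transitive frames. Every such R is transitive — valid.

A, B, D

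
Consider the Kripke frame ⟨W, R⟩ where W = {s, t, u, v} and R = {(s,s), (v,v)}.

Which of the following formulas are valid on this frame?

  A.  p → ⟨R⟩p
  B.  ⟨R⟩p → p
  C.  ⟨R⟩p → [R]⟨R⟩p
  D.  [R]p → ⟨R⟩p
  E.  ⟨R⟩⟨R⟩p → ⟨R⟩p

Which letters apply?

B, C, E

R is not reflexive: not t R t.
R is transitive: R is closed under composition.
R is euclidean: any two R-successors of the same world are R-related.
R is not serial: t has no R-successor.
R is a subset of the identity: every R-edge is a self-loop.
(A) the dual of axiom T: valid iff R is reflexive. R is not reflexive — not valid.
(B) ⟨R⟩p → p is the converse of T; it holds exactly when R ⊆ identity. Here R ⊆ identity — valid.
(C) ⟨R⟩p → [R]⟨R⟩p (axiom 5) characterises the euclidean frames. R is euclidean — valid.
(D) axiom D: valid iff R is serial. R is not serial — not valid.
(E) the dual of axiom 4: valid iff R is transitive. R is transitive — valid.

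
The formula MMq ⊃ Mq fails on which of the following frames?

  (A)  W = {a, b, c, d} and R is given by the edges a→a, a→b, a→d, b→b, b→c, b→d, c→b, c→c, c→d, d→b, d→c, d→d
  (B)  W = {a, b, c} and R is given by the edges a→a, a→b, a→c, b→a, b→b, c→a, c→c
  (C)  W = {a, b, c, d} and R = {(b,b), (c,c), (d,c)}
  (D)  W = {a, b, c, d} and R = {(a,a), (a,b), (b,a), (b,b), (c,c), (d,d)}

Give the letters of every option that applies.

A, B

The schema MMq ⊃ Mq is the dual of axiom 4; it is valid on a frame iff R is transitive.
(A) R is not transitive (a R b and b R c but not a R c), so the schema fails here.
(B) R is not transitive (b R a and a R c but not b R c), so the schema fails here.
(C) R is transitive (R is closed under composition), so the schema is valid here.
(D) R is transitive (R is closed under composition), so the schema is valid here.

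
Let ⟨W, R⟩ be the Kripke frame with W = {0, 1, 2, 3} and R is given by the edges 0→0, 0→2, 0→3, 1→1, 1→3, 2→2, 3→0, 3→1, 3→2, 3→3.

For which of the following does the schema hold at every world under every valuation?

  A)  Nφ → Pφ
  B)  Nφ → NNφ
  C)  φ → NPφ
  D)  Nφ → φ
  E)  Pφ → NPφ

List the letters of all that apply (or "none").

A, D

R is reflexive: each world relates to itself.
R is not symmetric: 0 R 2 but not 2 R 0.
R is not transitive: 0 R 3 and 3 R 1 but not 0 R 1.
R is not euclidean: 0 R 2 and 0 R 0 but not 2 R 0.
R is serial: every world has an R-successor.
(A) Nφ → Pφ (axiom D) characterises the serial frames. R is serial — valid.
(B) Nφ → NNφ (axiom 4) characterises the transitive frames. R is not transitive — not valid.
(C) φ → NPφ (axiom B) characterises the symmetric frames. R is not symmetric — not valid.
(D) Nφ → φ is axiom T, which corresponds to reflexivity. R is reflexive — valid.
(E) Pφ → NPφ is axiom 5; it is valid on a frame exactly when R is euclidean. R is not euclidean, so not valid.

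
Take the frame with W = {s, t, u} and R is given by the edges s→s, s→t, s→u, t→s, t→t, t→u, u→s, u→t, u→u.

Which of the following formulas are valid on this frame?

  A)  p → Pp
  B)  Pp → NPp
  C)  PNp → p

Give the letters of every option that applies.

A, B, C

R is reflexive: each world relates to itself.
R is symmetric: every R-edge is matched by its reverse.
R is euclidean: any two R-successors of the same world are R-related.
(A) p → Pp (the dual of axiom T) characterises the reflexive frames. R is reflexive — valid.
(B) Pp → NPp is axiom 5, which corresponds to the euclidean property. R is euclidean — valid.
(C) PNp → p is the dual of axiom B; it is valid on a frame exactly when R is symmetric. R is symmetric, so valid.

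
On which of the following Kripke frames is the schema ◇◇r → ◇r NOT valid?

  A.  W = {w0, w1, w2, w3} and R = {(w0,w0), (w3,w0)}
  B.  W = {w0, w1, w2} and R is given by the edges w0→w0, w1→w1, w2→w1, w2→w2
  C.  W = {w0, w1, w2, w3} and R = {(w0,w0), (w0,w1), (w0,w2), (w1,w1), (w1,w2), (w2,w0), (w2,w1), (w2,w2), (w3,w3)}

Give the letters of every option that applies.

The schema ◇◇r → ◇r is the dual of axiom 4; it is valid on a frame iff R is transitive.
(A) R is transitive (R is closed under composition), so the schema is valid here.
(B) R is transitive (R is closed under composition), so the schema is valid here.
(C) R is not transitive (w1 R w2 and w2 R w0 but not w1 R w0), so the schema fails here.

C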